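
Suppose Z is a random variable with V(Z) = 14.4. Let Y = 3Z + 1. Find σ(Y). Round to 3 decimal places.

11.384

V(3Z + 1) = (3)²·14.4 = 129.6
σ(Y) = √129.6 ≈ 11.384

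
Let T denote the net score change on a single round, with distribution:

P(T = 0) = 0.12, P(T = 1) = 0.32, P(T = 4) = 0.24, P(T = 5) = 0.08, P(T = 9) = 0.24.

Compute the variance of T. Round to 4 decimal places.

E[T] = (0)(0.12) + (1)(0.32) + (4)(0.24) + (5)(0.08) + (9)(0.24) = 3.84
E[T²] = (0)²(0.12) + (1)²(0.32) + (4)²(0.24) + (5)²(0.08) + (9)²(0.24) = 25.6
Var(T) = E[T²] − (E[T])² = 25.6 − (3.84)² = 10.8544

10.8544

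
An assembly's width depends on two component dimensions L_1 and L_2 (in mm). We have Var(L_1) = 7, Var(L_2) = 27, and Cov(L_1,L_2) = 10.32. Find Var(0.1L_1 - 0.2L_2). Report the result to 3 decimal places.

Var(0.1L_1 - 0.2L_2) = (0.1)²·Var(L_1) + (-0.2)²·Var(L_2) + 2·(0.1)·(-0.2)·Cov(L_1,L_2)
= 0.01·7 + 0.04·27 + -0.04·10.32 = 0.7372

0.737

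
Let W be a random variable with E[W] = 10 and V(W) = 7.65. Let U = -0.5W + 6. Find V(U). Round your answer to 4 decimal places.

1.9125

V(-0.5W + 6) = (-0.5)²·V(W) = 0.25·7.65 = 1.9125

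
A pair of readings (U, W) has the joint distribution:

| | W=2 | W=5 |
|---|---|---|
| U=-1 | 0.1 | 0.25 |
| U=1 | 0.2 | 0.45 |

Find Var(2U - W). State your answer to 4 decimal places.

E[U] = 0.3,  E[W] = 4.1,  E[UW] = 1.2
Var(U) = 1 − (0.3)² = 0.91;  Var(W) = 18.7 − (4.1)² = 1.89
Cov(U,W) = 1.2 − (0.3)(4.1) = -0.03
Var(2U - W) = (2)²·0.91 + (-1)²·1.89 + 2·(2)·(-1)·-0.03 = 5.65

5.6500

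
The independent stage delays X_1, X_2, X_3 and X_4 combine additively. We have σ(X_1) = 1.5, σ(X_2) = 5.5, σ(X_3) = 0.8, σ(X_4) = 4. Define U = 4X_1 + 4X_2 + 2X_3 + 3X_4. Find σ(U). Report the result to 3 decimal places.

Var(X_1) = 2.25, Var(X_2) = 30.25, Var(X_3) = 0.64, Var(X_4) = 16
By independence, Var(U) = (4)²Var(X_1) + (4)²Var(X_2) + (2)²Var(X_3) + (3)²Var(X_4)
= (4)²·2.25 + (4)²·30.25 + (2)²·0.64 + (3)²·16 = 666.56
σ(U) = √666.56 ≈ 25.818

25.818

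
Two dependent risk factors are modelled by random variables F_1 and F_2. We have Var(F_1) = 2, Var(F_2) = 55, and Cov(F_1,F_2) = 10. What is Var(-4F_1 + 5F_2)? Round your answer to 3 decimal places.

Var(-4F_1 + 5F_2) = (-4)²·Var(F_1) + (5)²·Var(F_2) + 2·(-4)·(5)·Cov(F_1,F_2)
= 16·2 + 25·55 + -40·10 = 1007

1007.000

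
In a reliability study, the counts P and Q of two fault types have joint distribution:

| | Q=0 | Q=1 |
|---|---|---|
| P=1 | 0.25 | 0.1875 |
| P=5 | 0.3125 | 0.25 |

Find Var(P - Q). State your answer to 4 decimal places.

E[P] = 3.25,  E[Q] = 0.4375,  E[PQ] = 1.4375
Var(P) = 14.5 − (3.25)² = 3.9375;  Var(Q) = 0.4375 − (0.4375)² = 0.24609375
cov(P,Q) = 1.4375 − (3.25)(0.4375) = 0.015625
Var(P - Q) = (1)²·3.9375 + (-1)²·0.24609375 + 2·(1)·(-1)·0.015625 = 4.15234375

4.1523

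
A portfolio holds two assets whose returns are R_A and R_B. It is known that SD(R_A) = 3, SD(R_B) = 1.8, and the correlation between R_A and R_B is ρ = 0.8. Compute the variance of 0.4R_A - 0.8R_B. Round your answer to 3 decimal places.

Var(R_A) = (3)² = 9;  Var(R_B) = (1.8)² = 3.24
cov(R_A,R_B) = ρ·SD(R_A)·SD(R_B) = 0.8·3·1.8 = 4.32
Var(0.4R_A - 0.8R_B) = (0.4)²·Var(R_A) + (-0.8)²·Var(R_B) + 2·(0.4)·(-0.8)·cov(R_A,R_B)
= 0.16·9 + 0.64·3.24 + -0.64·4.32 = 0.7488

0.749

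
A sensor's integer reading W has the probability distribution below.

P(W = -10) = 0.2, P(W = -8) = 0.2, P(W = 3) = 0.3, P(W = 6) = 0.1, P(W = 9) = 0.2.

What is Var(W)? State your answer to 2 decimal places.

E[W] = (-10)(0.2) + (-8)(0.2) + (3)(0.3) + (6)(0.1) + (9)(0.2) = -0.3
E[W²] = (-10)²(0.2) + (-8)²(0.2) + (3)²(0.3) + (6)²(0.1) + (9)²(0.2) = 55.3
Var(W) = E[W²] − (E[W])² = 55.3 − (-0.3)² = 55.21

55.21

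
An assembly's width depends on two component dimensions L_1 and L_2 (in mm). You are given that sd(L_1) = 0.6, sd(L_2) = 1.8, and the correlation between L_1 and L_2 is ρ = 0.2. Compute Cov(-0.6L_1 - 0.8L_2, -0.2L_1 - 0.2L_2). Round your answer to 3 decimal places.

0.622

var(L_1) = (0.6)² = 0.36;  var(L_2) = (1.8)² = 3.24
Cov(L_1,L_2) = ρ·sd(L_1)·sd(L_2) = 0.2·0.6·1.8 = 0.216
Cov(-0.6L_1 - 0.8L_2, -0.2L_1 - 0.2L_2) = (-0.6)(-0.2)var(L_1) + (-0.8)(-0.2)var(L_2) + [(-0.6)(-0.2) + (-0.8)(-0.2)]Cov(L_1,L_2)
= 0.12·0.36 + 0.16·3.24 + 0.28·0.216 = 0.62208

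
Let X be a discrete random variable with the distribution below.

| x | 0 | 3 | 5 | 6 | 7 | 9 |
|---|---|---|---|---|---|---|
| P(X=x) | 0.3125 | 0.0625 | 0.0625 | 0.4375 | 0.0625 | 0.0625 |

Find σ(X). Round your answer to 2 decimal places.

3.00

E[X] = (0)(0.3125) + (3)(0.0625) + (5)(0.0625) + (6)(0.4375) + (7)(0.0625) + (9)(0.0625) = 4.125
E[X²] = (0)²(0.3125) + (3)²(0.0625) + (5)²(0.0625) + (6)²(0.4375) + (7)²(0.0625) + (9)²(0.0625) = 26
V(X) = E[X²] − (E[X])² = 26 − (4.125)² = 8.984375
σ(X) = √8.984375 ≈ 3.00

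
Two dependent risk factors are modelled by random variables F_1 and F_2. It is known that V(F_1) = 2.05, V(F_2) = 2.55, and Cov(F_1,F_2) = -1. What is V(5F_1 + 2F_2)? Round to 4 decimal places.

V(5F_1 + 2F_2) = (5)²·V(F_1) + (2)²·V(F_2) + 2·(5)·(2)·Cov(F_1,F_2)
= 25·2.05 + 4·2.55 + 20·-1 = 41.45

41.4500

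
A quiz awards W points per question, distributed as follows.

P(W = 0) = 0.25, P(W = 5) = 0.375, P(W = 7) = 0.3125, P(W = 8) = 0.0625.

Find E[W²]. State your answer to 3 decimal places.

E[W²] = (0)²(0.25) + (5)²(0.375) + (7)²(0.3125) + (8)²(0.0625) = 28.6875

28.688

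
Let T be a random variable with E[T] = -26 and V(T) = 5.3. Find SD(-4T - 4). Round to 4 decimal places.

V(-4T - 4) = (-4)²·5.3 = 84.8
SD(-4T - 4) = √84.8 ≈ 9.2087

9.2087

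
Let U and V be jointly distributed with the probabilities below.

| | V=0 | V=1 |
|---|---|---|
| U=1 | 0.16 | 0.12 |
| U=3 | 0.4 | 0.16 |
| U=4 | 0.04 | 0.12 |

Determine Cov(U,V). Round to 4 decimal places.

0.0400

E[U] = 2.6,  E[V] = 0.4
E[UV] = 1.08
Cov(U,V) = E[UV] − E[U]E[V] = 1.08 − (2.6)(0.4) = 0.04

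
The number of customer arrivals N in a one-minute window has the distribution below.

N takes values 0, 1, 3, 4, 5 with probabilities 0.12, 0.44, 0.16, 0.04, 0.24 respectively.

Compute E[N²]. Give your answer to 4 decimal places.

8.5200

E[N²] = (0)²(0.12) + (1)²(0.44) + (3)²(0.16) + (4)²(0.04) + (5)²(0.24) = 8.52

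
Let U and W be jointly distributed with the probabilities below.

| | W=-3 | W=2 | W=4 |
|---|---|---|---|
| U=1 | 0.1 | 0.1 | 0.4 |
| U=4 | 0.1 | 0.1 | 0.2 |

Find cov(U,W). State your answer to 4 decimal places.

E[U] = 2.2,  E[W] = 2.2
E[UW] = 4.3
cov(U,W) = E[UW] − E[U]E[W] = 4.3 − (2.2)(2.2) = -0.54

-0.5400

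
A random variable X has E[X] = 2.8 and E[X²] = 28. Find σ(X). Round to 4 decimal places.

V(X) = 28 − (2.8)² = 20.16
σ(X) = √20.16 ≈ 4.4900

4.4900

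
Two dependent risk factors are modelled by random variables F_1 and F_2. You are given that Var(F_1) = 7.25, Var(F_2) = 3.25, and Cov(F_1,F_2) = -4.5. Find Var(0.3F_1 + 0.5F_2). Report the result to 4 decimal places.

0.1150

Var(0.3F_1 + 0.5F_2) = (0.3)²·Var(F_1) + (0.5)²·Var(F_2) + 2·(0.3)·(0.5)·Cov(F_1,F_2)
= 0.09·7.25 + 0.25·3.25 + 0.3·-4.5 = 0.115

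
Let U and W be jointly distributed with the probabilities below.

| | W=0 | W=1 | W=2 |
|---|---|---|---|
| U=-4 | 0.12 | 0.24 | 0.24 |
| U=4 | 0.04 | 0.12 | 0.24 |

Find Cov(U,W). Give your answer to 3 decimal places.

E[U] = -0.8,  E[W] = 1.32
E[UW] = -0.48
Cov(U,W) = E[UW] − E[U]E[W] = -0.48 − (-0.8)(1.32) = 0.576

0.576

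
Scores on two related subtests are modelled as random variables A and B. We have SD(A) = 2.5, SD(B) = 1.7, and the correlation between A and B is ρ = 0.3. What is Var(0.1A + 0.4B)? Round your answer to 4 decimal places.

Var(A) = (2.5)² = 6.25;  Var(B) = (1.7)² = 2.89
cov(A,B) = ρ·SD(A)·SD(B) = 0.3·2.5·1.7 = 1.275
Var(0.1A + 0.4B) = (0.1)²·Var(A) + (0.4)²·Var(B) + 2·(0.1)·(0.4)·cov(A,B)
= 0.01·6.25 + 0.16·2.89 + 0.08·1.275 = 0.6269

0.6269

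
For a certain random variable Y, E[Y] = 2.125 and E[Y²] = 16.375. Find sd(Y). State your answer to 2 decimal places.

var(Y) = 16.375 − (2.125)² = 11.859375
sd(Y) = √11.859375 ≈ 3.44

3.44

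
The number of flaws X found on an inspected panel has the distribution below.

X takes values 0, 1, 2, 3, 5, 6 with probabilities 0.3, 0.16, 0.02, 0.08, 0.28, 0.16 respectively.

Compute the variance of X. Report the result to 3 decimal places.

E[X] = (0)(0.3) + (1)(0.16) + (2)(0.02) + (3)(0.08) + (5)(0.28) + (6)(0.16) = 2.8
E[X²] = (0)²(0.3) + (1)²(0.16) + (2)²(0.02) + (3)²(0.08) + (5)²(0.28) + (6)²(0.16) = 13.72
Var(X) = E[X²] − (E[X])² = 13.72 − (2.8)² = 5.88

5.880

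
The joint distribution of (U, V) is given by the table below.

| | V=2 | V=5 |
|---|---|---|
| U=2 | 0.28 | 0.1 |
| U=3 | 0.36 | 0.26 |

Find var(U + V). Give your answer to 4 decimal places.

2.5300

E[U] = 2.62,  E[V] = 3.08,  E[UV] = 8.18
var(U) = 7.1 − (2.62)² = 0.2356;  var(V) = 11.56 − (3.08)² = 2.0736
Cov(U,V) = 8.18 − (2.62)(3.08) = 0.1104
var(U + V) = (1)²·0.2356 + (1)²·2.0736 + 2·(1)·(1)·0.1104 = 2.53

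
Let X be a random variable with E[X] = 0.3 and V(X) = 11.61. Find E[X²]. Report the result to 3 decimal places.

11.700

E[X²] = V(X) + (E[X])² = 11.61 + (0.3)² = 11.7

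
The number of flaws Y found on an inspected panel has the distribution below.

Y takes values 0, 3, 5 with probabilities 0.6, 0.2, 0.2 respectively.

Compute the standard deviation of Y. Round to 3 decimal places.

E[Y] = (0)(0.6) + (3)(0.2) + (5)(0.2) = 1.6
E[Y²] = (0)²(0.6) + (3)²(0.2) + (5)²(0.2) = 6.8
V(Y) = E[Y²] − (E[Y])² = 6.8 − (1.6)² = 4.24
SD(Y) = √4.24 ≈ 2.059

2.059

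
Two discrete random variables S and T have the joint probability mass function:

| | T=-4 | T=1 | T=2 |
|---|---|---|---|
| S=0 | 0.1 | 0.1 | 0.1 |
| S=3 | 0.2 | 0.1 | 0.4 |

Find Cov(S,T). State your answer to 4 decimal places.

E[S] = 2.1,  E[T] = 0
E[ST] = 0.3
Cov(S,T) = E[ST] − E[S]E[T] = 0.3 − (2.1)(0) = 0.3

0.3000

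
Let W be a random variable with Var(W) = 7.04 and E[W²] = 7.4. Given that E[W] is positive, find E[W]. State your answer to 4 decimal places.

0.6000

(E[W])² = E[W²] − Var(W) = 7.4 − 7.04 = 0.36
E[W] = √0.36 = 0.6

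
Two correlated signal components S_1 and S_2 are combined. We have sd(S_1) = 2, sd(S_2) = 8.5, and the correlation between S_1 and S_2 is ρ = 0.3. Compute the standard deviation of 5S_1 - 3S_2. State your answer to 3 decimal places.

24.439

V(S_1) = (2)² = 4;  V(S_2) = (8.5)² = 72.25
Cov(S_1,S_2) = ρ·sd(S_1)·sd(S_2) = 0.3·2·8.5 = 5.1
V(5S_1 - 3S_2) = (5)²·V(S_1) + (-3)²·V(S_2) + 2·(5)·(-3)·Cov(S_1,S_2)
= 25·4 + 9·72.25 + -30·5.1 = 597.25
sd(5S_1 - 3S_2) = √597.25 ≈ 24.439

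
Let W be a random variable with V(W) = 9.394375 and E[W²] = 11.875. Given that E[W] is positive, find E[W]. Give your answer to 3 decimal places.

1.575

(E[W])² = E[W²] − V(W) = 11.875 − 9.394375 = 2.480625
E[W] = √2.480625 = 1.575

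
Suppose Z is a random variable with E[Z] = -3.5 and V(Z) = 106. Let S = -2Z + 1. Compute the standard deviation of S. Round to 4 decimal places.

20.5913

V(-2Z + 1) = (-2)²·106 = 424
SD(S) = √424 ≈ 20.5913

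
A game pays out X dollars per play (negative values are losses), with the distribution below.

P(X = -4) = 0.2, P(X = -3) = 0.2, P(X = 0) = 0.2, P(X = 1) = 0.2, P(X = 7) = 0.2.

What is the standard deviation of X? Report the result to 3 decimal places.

3.868

E[X] = (-4)(0.2) + (-3)(0.2) + (0)(0.2) + (1)(0.2) + (7)(0.2) = 0.2
E[X²] = (-4)²(0.2) + (-3)²(0.2) + (0)²(0.2) + (1)²(0.2) + (7)²(0.2) = 15
var(X) = E[X²] − (E[X])² = 15 − (0.2)² = 14.96
SD(X) = √14.96 ≈ 3.868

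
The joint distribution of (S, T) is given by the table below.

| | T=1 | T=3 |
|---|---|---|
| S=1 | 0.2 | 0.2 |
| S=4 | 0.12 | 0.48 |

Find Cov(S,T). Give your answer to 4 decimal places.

0.4320

E[S] = 2.8,  E[T] = 2.36
E[ST] = 7.04
Cov(S,T) = E[ST] − E[S]E[T] = 7.04 − (2.8)(2.36) = 0.432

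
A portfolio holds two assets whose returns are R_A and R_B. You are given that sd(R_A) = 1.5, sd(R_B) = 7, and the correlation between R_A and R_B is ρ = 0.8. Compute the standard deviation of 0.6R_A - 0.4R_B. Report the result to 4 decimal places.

var(R_A) = (1.5)² = 2.25;  var(R_B) = (7)² = 49
Cov(R_A,R_B) = ρ·sd(R_A)·sd(R_B) = 0.8·1.5·7 = 8.4
var(0.6R_A - 0.4R_B) = (0.6)²·var(R_A) + (-0.4)²·var(R_B) + 2·(0.6)·(-0.4)·Cov(R_A,R_B)
= 0.36·2.25 + 0.16·49 + -0.48·8.4 = 4.618
sd(0.6R_A - 0.4R_B) = √4.618 ≈ 2.1490

2.1490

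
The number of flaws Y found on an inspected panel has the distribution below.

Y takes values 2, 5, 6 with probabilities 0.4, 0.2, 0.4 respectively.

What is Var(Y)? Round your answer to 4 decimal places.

3.3600

E[Y] = (2)(0.4) + (5)(0.2) + (6)(0.4) = 4.2
E[Y²] = (2)²(0.4) + (5)²(0.2) + (6)²(0.4) = 21
Var(Y) = E[Y²] − (E[Y])² = 21 − (4.2)² = 3.36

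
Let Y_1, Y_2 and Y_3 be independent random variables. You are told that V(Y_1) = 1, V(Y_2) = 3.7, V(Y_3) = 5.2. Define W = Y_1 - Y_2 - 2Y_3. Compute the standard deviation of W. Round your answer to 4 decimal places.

5.0498

By independence, V(W) = (1)²V(Y_1) + (-1)²V(Y_2) + (-2)²V(Y_3)
= (1)²·1 + (-1)²·3.7 + (-2)²·5.2 = 25.5
σ(W) = √25.5 ≈ 5.0498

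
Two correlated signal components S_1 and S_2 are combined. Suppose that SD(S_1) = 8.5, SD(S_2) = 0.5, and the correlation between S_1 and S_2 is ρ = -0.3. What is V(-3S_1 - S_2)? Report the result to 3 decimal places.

642.850

V(S_1) = (8.5)² = 72.25;  V(S_2) = (0.5)² = 0.25
Cov(S_1,S_2) = ρ·SD(S_1)·SD(S_2) = -0.3·8.5·0.5 = -1.275
V(-3S_1 - S_2) = (-3)²·V(S_1) + (-1)²·V(S_2) + 2·(-3)·(-1)·Cov(S_1,S_2)
= 9·72.25 + 1·0.25 + 6·-1.275 = 642.85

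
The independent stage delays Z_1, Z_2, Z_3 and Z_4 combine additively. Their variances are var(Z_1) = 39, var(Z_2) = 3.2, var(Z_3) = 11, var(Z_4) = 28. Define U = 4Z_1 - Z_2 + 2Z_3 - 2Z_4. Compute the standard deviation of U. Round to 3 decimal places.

27.986

By independence, var(U) = (4)²var(Z_1) + (-1)²var(Z_2) + (2)²var(Z_3) + (-2)²var(Z_4)
= (4)²·39 + (-1)²·3.2 + (2)²·11 + (-2)²·28 = 783.2
SD(U) = √783.2 ≈ 27.986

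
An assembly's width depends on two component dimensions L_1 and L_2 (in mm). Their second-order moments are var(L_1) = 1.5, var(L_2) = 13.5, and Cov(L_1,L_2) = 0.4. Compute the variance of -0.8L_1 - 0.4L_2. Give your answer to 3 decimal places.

var(-0.8L_1 - 0.4L_2) = (-0.8)²·var(L_1) + (-0.4)²·var(L_2) + 2·(-0.8)·(-0.4)·Cov(L_1,L_2)
= 0.64·1.5 + 0.16·13.5 + 0.64·0.4 = 3.376

3.376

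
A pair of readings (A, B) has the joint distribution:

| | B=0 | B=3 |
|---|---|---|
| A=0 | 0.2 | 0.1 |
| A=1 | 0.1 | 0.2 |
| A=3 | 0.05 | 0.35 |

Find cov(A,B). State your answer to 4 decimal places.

E[A] = 1.5,  E[B] = 1.95
E[AB] = 3.75
cov(A,B) = E[AB] − E[A]E[B] = 3.75 − (1.5)(1.95) = 0.825

0.8250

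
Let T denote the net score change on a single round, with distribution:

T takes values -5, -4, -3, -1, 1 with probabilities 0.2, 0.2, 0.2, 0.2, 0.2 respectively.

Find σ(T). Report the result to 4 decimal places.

E[T] = (-5)(0.2) + (-4)(0.2) + (-3)(0.2) + (-1)(0.2) + (1)(0.2) = -2.4
E[T²] = (-5)²(0.2) + (-4)²(0.2) + (-3)²(0.2) + (-1)²(0.2) + (1)²(0.2) = 10.4
var(T) = E[T²] − (E[T])² = 10.4 − (-2.4)² = 4.64
σ(T) = √4.64 ≈ 2.1541

2.1541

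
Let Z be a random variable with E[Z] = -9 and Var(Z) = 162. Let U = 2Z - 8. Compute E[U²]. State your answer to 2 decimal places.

1324.00

E[2Z - 8] = 2·-9 − 8 = -26
Var(2Z - 8) = (2)²·162 = 648
E[U²] = Var(U) + (E[U])² = 648 + (-26)² = 1324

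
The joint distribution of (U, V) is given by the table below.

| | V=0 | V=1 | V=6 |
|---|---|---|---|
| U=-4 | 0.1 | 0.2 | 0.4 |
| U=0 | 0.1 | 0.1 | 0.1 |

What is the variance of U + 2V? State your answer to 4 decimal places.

E[U] = -2.8,  E[V] = 3.3,  E[UV] = -10.4
Var(U) = 11.2 − (-2.8)² = 3.36;  Var(V) = 18.3 − (3.3)² = 7.41
cov(U,V) = -10.4 − (-2.8)(3.3) = -1.16
Var(U + 2V) = (1)²·3.36 + (2)²·7.41 + 2·(1)·(2)·-1.16 = 28.36

28.3600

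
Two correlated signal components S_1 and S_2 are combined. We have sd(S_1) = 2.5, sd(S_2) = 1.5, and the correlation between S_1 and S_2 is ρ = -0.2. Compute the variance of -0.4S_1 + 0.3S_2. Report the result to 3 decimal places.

V(S_1) = (2.5)² = 6.25;  V(S_2) = (1.5)² = 2.25
cov(S_1,S_2) = ρ·sd(S_1)·sd(S_2) = -0.2·2.5·1.5 = -0.75
V(-0.4S_1 + 0.3S_2) = (-0.4)²·V(S_1) + (0.3)²·V(S_2) + 2·(-0.4)·(0.3)·cov(S_1,S_2)
= 0.16·6.25 + 0.09·2.25 + -0.24·-0.75 = 1.3825

1.383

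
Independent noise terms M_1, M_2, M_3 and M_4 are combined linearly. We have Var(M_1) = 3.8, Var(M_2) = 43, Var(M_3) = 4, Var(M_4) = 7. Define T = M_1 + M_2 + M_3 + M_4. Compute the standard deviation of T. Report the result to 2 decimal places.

7.60

By independence, Var(T) = (1)²Var(M_1) + (1)²Var(M_2) + (1)²Var(M_3) + (1)²Var(M_4)
= (1)²·3.8 + (1)²·43 + (1)²·4 + (1)²·7 = 57.8
σ(T) = √57.8 ≈ 7.60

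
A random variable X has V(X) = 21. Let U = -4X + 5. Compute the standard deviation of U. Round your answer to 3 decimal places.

18.330

V(-4X + 5) = (-4)²·21 = 336
σ(U) = √336 ≈ 18.330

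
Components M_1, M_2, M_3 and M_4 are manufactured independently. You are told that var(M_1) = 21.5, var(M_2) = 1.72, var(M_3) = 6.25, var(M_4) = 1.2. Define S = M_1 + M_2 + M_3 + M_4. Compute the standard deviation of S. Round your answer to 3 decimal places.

5.538

By independence, var(S) = (1)²var(M_1) + (1)²var(M_2) + (1)²var(M_3) + (1)²var(M_4)
= (1)²·21.5 + (1)²·1.72 + (1)²·6.25 + (1)²·1.2 = 30.67
σ(S) = √30.67 ≈ 5.538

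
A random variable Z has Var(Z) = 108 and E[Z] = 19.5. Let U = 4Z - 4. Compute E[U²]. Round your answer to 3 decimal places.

7204.000

E[4Z - 4] = 4·19.5 − 4 = 74
Var(4Z - 4) = (4)²·108 = 1728
E[U²] = Var(U) + (E[U])² = 1728 + (74)² = 7204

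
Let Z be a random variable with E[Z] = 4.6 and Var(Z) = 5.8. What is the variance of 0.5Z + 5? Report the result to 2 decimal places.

Var(0.5Z + 5) = (0.5)²·Var(Z) = 0.25·5.8 = 1.45

1.45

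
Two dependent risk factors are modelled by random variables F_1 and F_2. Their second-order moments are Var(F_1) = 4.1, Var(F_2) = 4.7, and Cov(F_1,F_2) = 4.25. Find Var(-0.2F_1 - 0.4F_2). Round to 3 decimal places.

1.596

Var(-0.2F_1 - 0.4F_2) = (-0.2)²·Var(F_1) + (-0.4)²·Var(F_2) + 2·(-0.2)·(-0.4)·Cov(F_1,F_2)
= 0.04·4.1 + 0.16·4.7 + 0.16·4.25 = 1.596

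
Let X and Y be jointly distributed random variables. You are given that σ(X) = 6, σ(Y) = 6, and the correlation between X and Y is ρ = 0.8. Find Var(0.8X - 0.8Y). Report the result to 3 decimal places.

9.216

Var(X) = (6)² = 36;  Var(Y) = (6)² = 36
Cov(X,Y) = ρ·σ(X)·σ(Y) = 0.8·6·6 = 28.8
Var(0.8X - 0.8Y) = (0.8)²·Var(X) + (-0.8)²·Var(Y) + 2·(0.8)·(-0.8)·Cov(X,Y)
= 0.64·36 + 0.64·36 + -1.28·28.8 = 9.216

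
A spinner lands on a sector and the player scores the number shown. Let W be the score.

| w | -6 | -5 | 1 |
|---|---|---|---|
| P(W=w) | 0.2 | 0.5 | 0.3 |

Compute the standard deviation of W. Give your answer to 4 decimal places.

2.9052

E[W] = (-6)(0.2) + (-5)(0.5) + (1)(0.3) = -3.4
E[W²] = (-6)²(0.2) + (-5)²(0.5) + (1)²(0.3) = 20
V(W) = E[W²] − (E[W])² = 20 − (-3.4)² = 8.44
sd(W) = √8.44 ≈ 2.9052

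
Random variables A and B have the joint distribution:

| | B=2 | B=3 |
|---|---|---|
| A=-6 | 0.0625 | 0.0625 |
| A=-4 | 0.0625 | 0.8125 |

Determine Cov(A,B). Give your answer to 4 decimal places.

0.0938

E[A] = -4.25,  E[B] = 2.875
E[AB] = -12.125
Cov(A,B) = E[AB] − E[A]E[B] = -12.125 − (-4.25)(2.875) = 0.09375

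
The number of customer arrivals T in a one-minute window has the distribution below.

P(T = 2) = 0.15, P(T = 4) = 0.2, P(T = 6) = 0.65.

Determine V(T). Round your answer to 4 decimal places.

E[T] = (2)(0.15) + (4)(0.2) + (6)(0.65) = 5
E[T²] = (2)²(0.15) + (4)²(0.2) + (6)²(0.65) = 27.2
V(T) = E[T²] − (E[T])² = 27.2 − (5)² = 2.2

2.2000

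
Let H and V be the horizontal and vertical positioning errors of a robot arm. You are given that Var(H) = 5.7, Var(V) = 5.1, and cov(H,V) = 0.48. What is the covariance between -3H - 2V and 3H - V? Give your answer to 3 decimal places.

-42.540

cov(-3H - 2V, 3H - V) = (-3)(3)Var(H) + (-2)(-1)Var(V) + [(-3)(-1) + (-2)(3)]cov(H,V)
= -9·5.7 + 2·5.1 + -3·0.48 = -42.54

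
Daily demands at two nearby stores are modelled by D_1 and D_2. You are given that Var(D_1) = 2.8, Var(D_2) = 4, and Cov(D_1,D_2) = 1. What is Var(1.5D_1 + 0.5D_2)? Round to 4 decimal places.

8.8000

Var(1.5D_1 + 0.5D_2) = (1.5)²·Var(D_1) + (0.5)²·Var(D_2) + 2·(1.5)·(0.5)·Cov(D_1,D_2)
= 2.25·2.8 + 0.25·4 + 1.5·1 = 8.8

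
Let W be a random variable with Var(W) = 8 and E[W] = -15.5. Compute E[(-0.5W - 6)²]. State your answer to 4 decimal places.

E[-0.5W - 6] = -0.5·-15.5 − 6 = 1.75
Var(-0.5W - 6) = (-0.5)²·8 = 2
E[(-0.5W - 6)²] = Var((-0.5W - 6)) + (E[(-0.5W - 6)])² = 2 + (1.75)² = 5.0625

5.0625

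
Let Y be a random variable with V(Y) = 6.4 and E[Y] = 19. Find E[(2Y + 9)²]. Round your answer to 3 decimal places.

2234.600

E[2Y + 9] = 2·19 + 9 = 47
V(2Y + 9) = (2)²·6.4 = 25.6
E[(2Y + 9)²] = V((2Y + 9)) + (E[(2Y + 9)])² = 25.6 + (47)² = 2234.6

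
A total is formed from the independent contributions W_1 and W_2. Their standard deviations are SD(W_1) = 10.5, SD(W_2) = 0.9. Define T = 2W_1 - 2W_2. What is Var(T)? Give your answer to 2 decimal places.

444.24

Var(W_1) = 110.25, Var(W_2) = 0.81
By independence, Var(T) = (2)²Var(W_1) + (-2)²Var(W_2)
= (2)²·110.25 + (-2)²·0.81 = 444.24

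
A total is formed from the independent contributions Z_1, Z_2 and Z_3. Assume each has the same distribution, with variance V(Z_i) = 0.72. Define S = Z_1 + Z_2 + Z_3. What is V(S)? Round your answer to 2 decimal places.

By independence, V(S) = (1)²V(Z_1) + (1)²V(Z_2) + (1)²V(Z_3)
= (1)²·0.72 + (1)²·0.72 + (1)²·0.72 = 2.16

2.16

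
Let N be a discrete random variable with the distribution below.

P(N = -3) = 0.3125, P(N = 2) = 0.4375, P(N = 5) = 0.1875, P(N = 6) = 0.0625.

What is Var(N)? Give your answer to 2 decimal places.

E[N] = (-3)(0.3125) + (2)(0.4375) + (5)(0.1875) + (6)(0.0625) = 1.25
E[N²] = (-3)²(0.3125) + (2)²(0.4375) + (5)²(0.1875) + (6)²(0.0625) = 11.5
Var(N) = E[N²] − (E[N])² = 11.5 − (1.25)² = 9.9375

9.94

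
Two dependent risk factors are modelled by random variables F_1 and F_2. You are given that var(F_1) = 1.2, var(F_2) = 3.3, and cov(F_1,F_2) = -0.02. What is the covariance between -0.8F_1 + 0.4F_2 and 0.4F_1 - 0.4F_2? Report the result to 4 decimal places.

-0.9216

cov(-0.8F_1 + 0.4F_2, 0.4F_1 - 0.4F_2) = (-0.8)(0.4)var(F_1) + (0.4)(-0.4)var(F_2) + [(-0.8)(-0.4) + (0.4)(0.4)]cov(F_1,F_2)
= -0.32·1.2 + -0.16·3.3 + 0.48·-0.02 = -0.9216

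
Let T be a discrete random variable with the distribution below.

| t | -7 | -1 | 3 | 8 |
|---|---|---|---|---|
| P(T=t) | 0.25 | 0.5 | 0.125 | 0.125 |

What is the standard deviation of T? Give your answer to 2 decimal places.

4.59

E[T] = (-7)(0.25) + (-1)(0.5) + (3)(0.125) + (8)(0.125) = -0.875
E[T²] = (-7)²(0.25) + (-1)²(0.5) + (3)²(0.125) + (8)²(0.125) = 21.875
var(T) = E[T²] − (E[T])² = 21.875 − (-0.875)² = 21.109375
SD(T) = √21.109375 ≈ 4.59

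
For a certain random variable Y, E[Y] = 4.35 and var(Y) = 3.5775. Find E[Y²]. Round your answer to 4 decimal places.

22.5000

E[Y²] = var(Y) + (E[Y])² = 3.5775 + (4.35)² = 22.5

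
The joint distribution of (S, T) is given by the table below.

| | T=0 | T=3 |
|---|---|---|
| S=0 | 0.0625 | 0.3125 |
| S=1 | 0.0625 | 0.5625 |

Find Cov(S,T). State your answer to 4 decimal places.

E[S] = 0.625,  E[T] = 2.625
E[ST] = 1.6875
Cov(S,T) = E[ST] − E[S]E[T] = 1.6875 − (0.625)(2.625) = 0.046875

0.0469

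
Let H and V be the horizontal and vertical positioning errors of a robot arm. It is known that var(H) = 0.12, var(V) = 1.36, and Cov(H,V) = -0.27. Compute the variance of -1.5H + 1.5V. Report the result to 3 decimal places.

4.545

var(-1.5H + 1.5V) = (-1.5)²·var(H) + (1.5)²·var(V) + 2·(-1.5)·(1.5)·Cov(H,V)
= 2.25·0.12 + 2.25·1.36 + -4.5·-0.27 = 4.545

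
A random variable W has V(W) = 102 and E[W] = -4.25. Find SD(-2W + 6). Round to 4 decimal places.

20.1990

V(-2W + 6) = (-2)²·102 = 408
SD(-2W + 6) = √408 ≈ 20.1990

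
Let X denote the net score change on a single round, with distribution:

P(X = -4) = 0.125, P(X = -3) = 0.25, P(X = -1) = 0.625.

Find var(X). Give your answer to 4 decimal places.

E[X] = (-4)(0.125) + (-3)(0.25) + (-1)(0.625) = -1.875
E[X²] = (-4)²(0.125) + (-3)²(0.25) + (-1)²(0.625) = 4.875
var(X) = E[X²] − (E[X])² = 4.875 − (-1.875)² = 1.359375

1.3594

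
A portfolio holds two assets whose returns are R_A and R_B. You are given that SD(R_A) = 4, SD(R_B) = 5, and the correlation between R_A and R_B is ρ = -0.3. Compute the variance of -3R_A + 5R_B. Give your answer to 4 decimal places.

949.0000

var(R_A) = (4)² = 16;  var(R_B) = (5)² = 25
Cov(R_A,R_B) = ρ·SD(R_A)·SD(R_B) = -0.3·4·5 = -6
var(-3R_A + 5R_B) = (-3)²·var(R_A) + (5)²·var(R_B) + 2·(-3)·(5)·Cov(R_A,R_B)
= 9·16 + 25·25 + -30·-6 = 949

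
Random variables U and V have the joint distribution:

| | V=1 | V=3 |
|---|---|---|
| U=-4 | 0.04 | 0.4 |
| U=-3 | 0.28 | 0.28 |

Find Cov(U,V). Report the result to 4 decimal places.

E[U] = -3.44,  E[V] = 2.36
E[UV] = -8.32
Cov(U,V) = E[UV] − E[U]E[V] = -8.32 − (-3.44)(2.36) = -0.2016

-0.2016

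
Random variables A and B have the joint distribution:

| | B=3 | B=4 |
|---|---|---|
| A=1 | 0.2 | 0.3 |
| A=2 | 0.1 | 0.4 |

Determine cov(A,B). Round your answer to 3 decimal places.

0.050

E[A] = 1.5,  E[B] = 3.7
E[AB] = 5.6
cov(A,B) = E[AB] − E[A]E[B] = 5.6 − (1.5)(3.7) = 0.05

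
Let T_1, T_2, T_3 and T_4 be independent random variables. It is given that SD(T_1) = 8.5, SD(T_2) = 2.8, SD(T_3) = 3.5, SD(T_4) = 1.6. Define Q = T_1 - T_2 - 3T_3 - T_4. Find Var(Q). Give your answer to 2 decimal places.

192.90

Var(T_1) = 72.25, Var(T_2) = 7.84, Var(T_3) = 12.25, Var(T_4) = 2.56
By independence, Var(Q) = (1)²Var(T_1) + (-1)²Var(T_2) + (-3)²Var(T_3) + (-1)²Var(T_4)
= (1)²·72.25 + (-1)²·7.84 + (-3)²·12.25 + (-1)²·2.56 = 192.9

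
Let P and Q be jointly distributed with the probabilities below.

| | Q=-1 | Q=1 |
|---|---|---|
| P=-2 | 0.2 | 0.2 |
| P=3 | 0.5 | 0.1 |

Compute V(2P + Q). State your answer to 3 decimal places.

21.640

E[P] = 1,  E[Q] = -0.4,  E[PQ] = -1.2
V(P) = 7 − (1)² = 6;  V(Q) = 1 − (-0.4)² = 0.84
Cov(P,Q) = -1.2 − (1)(-0.4) = -0.8
V(2P + Q) = (2)²·6 + (1)²·0.84 + 2·(2)·(1)·-0.8 = 21.64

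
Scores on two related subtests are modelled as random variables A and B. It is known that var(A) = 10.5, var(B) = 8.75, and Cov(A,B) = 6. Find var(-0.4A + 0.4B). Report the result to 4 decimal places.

var(-0.4A + 0.4B) = (-0.4)²·var(A) + (0.4)²·var(B) + 2·(-0.4)·(0.4)·Cov(A,B)
= 0.16·10.5 + 0.16·8.75 + -0.32·6 = 1.16

1.1600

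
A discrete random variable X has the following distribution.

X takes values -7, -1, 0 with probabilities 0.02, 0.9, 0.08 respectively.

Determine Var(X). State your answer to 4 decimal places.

E[X] = (-7)(0.02) + (-1)(0.9) + (0)(0.08) = -1.04
E[X²] = (-7)²(0.02) + (-1)²(0.9) + (0)²(0.08) = 1.88
Var(X) = E[X²] − (E[X])² = 1.88 − (-1.04)² = 0.7984

0.7984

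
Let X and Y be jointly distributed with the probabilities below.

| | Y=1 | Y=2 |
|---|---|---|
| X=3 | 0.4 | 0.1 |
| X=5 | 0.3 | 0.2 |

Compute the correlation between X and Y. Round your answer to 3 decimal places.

0.218

E[X] = 4,  E[Y] = 1.3
E[XY] = 5.3
cov(X,Y) = E[XY] − E[X]E[Y] = 5.3 − (4)(1.3) = 0.1
Var(X) = 1,  Var(Y) = 0.21
ρ = 0.1 / √(1·0.21) ≈ 0.218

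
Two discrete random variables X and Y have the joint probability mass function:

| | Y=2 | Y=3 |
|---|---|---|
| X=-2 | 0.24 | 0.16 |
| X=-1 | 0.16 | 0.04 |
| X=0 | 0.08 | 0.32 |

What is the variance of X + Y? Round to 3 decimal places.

1.370

E[X] = -1,  E[Y] = 2.52,  E[XY] = -2.36
var(X) = 1.8 − (-1)² = 0.8;  var(Y) = 6.6 − (2.52)² = 0.2496
Cov(X,Y) = -2.36 − (-1)(2.52) = 0.16
var(X + Y) = (1)²·0.8 + (1)²·0.2496 + 2·(1)·(1)·0.16 = 1.3696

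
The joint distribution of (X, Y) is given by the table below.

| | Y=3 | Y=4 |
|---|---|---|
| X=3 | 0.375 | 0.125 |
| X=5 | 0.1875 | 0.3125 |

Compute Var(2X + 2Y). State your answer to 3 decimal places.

E[X] = 4,  E[Y] = 3.4375,  E[XY] = 13.9375
Var(X) = 17 − (4)² = 1;  Var(Y) = 12.0625 − (3.4375)² = 0.24609375
Cov(X,Y) = 13.9375 − (4)(3.4375) = 0.1875
Var(2X + 2Y) = (2)²·1 + (2)²·0.24609375 + 2·(2)·(2)·0.1875 = 6.484375

6.484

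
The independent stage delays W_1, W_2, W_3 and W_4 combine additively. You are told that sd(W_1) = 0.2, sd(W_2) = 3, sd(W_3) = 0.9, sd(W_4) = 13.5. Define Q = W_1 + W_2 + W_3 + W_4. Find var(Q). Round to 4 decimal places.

192.1000

var(W_1) = 0.04, var(W_2) = 9, var(W_3) = 0.81, var(W_4) = 182.25
By independence, var(Q) = (1)²var(W_1) + (1)²var(W_2) + (1)²var(W_3) + (1)²var(W_4)
= (1)²·0.04 + (1)²·9 + (1)²·0.81 + (1)²·182.25 = 192.1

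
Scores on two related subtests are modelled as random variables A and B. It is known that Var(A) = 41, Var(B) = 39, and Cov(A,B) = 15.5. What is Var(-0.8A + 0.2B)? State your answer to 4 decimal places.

Var(-0.8A + 0.2B) = (-0.8)²·Var(A) + (0.2)²·Var(B) + 2·(-0.8)·(0.2)·Cov(A,B)
= 0.64·41 + 0.04·39 + -0.32·15.5 = 22.84

22.8400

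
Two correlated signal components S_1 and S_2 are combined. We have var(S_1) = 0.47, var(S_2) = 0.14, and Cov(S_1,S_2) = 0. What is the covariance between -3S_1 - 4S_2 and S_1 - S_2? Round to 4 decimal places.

Cov(-3S_1 - 4S_2, S_1 - S_2) = (-3)(1)var(S_1) + (-4)(-1)var(S_2) + [(-3)(-1) + (-4)(1)]Cov(S_1,S_2)
= -3·0.47 + 4·0.14 + -1·0 = -0.85

-0.8500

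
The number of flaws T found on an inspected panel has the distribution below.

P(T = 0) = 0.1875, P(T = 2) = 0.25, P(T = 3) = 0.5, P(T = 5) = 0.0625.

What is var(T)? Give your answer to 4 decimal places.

E[T] = (0)(0.1875) + (2)(0.25) + (3)(0.5) + (5)(0.0625) = 2.3125
E[T²] = (0)²(0.1875) + (2)²(0.25) + (3)²(0.5) + (5)²(0.0625) = 7.0625
var(T) = E[T²] − (E[T])² = 7.0625 − (2.3125)² = 1.71484375

1.7148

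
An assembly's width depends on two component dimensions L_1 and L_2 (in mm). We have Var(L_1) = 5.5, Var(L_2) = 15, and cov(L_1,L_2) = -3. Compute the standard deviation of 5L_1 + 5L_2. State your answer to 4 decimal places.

19.0394

Var(5L_1 + 5L_2) = (5)²·Var(L_1) + (5)²·Var(L_2) + 2·(5)·(5)·cov(L_1,L_2)
= 25·5.5 + 25·15 + 50·-3 = 362.5
SD(5L_1 + 5L_2) = √362.5 ≈ 19.0394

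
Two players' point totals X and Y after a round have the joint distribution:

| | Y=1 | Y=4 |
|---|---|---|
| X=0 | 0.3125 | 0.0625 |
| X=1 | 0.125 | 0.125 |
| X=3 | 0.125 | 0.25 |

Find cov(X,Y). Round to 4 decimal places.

E[X] = 1.375,  E[Y] = 2.3125
E[XY] = 4
cov(X,Y) = E[XY] − E[X]E[Y] = 4 − (1.375)(2.3125) = 0.8203125

0.8203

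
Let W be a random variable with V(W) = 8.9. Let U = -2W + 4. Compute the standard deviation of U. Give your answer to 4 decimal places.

5.9666

V(-2W + 4) = (-2)²·8.9 = 35.6
sd(U) = √35.6 ≈ 5.9666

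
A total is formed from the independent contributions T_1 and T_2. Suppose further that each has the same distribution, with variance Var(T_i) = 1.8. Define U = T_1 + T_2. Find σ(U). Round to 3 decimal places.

By independence, Var(U) = (1)²Var(T_1) + (1)²Var(T_2)
= (1)²·1.8 + (1)²·1.8 = 3.6
σ(U) = √3.6 ≈ 1.897

1.897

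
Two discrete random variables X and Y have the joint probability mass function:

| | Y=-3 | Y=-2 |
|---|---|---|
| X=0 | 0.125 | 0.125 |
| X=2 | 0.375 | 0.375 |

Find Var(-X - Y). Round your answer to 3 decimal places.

1.000

E[X] = 1.5,  E[Y] = -2.5,  E[XY] = -3.75
Var(X) = 3 − (1.5)² = 0.75;  Var(Y) = 6.5 − (-2.5)² = 0.25
cov(X,Y) = -3.75 − (1.5)(-2.5) = 0
Var(-X - Y) = (-1)²·0.75 + (-1)²·0.25 + 2·(-1)·(-1)·0 = 1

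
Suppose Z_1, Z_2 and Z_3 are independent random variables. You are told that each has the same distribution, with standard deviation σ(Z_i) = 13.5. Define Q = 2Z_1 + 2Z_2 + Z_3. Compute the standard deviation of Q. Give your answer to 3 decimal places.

40.500

var(Z_i) = (13.5)² = 182.25
By independence, var(Q) = (2)²var(Z_1) + (2)²var(Z_2) + (1)²var(Z_3)
= (2)²·182.25 + (2)²·182.25 + (1)²·182.25 = 1640.25
σ(Q) = √1640.25 ≈ 40.500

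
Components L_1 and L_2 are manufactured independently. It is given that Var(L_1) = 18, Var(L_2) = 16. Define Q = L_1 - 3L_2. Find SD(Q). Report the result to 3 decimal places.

12.728

By independence, Var(Q) = (1)²Var(L_1) + (-3)²Var(L_2)
= (1)²·18 + (-3)²·16 = 162
SD(Q) = √162 ≈ 12.728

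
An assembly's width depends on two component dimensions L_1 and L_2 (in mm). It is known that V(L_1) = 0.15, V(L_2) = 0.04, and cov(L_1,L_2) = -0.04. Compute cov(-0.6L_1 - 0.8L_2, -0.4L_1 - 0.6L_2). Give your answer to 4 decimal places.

cov(-0.6L_1 - 0.8L_2, -0.4L_1 - 0.6L_2) = (-0.6)(-0.4)V(L_1) + (-0.8)(-0.6)V(L_2) + [(-0.6)(-0.6) + (-0.8)(-0.4)]cov(L_1,L_2)
= 0.24·0.15 + 0.48·0.04 + 0.68·-0.04 = 0.028

0.0280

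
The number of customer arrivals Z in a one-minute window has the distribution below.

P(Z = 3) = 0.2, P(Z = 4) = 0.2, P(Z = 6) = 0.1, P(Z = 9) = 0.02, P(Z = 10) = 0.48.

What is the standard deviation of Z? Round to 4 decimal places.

3.0821

E[Z] = (3)(0.2) + (4)(0.2) + (6)(0.1) + (9)(0.02) + (10)(0.48) = 6.98
E[Z²] = (3)²(0.2) + (4)²(0.2) + (6)²(0.1) + (9)²(0.02) + (10)²(0.48) = 58.22
V(Z) = E[Z²] − (E[Z])² = 58.22 − (6.98)² = 9.4996
SD(Z) = √9.4996 ≈ 3.0821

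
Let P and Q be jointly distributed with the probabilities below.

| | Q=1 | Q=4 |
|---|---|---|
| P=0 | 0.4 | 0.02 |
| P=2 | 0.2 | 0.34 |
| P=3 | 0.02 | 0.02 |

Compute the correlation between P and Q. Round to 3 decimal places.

E[P] = 1.2,  E[Q] = 2.14
E[PQ] = 3.42
cov(P,Q) = E[PQ] − E[P]E[Q] = 3.42 − (1.2)(2.14) = 0.852
Var(P) = 1.08,  Var(Q) = 2.1204
ρ = 0.852 / √(1.08·2.1204) ≈ 0.563

0.563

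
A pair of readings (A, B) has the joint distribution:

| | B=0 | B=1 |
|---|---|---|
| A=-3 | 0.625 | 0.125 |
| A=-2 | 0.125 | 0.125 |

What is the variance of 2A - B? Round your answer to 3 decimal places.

0.688

E[A] = -2.75,  E[B] = 0.25,  E[AB] = -0.625
Var(A) = 7.75 − (-2.75)² = 0.1875;  Var(B) = 0.25 − (0.25)² = 0.1875
Cov(A,B) = -0.625 − (-2.75)(0.25) = 0.0625
Var(2A - B) = (2)²·0.1875 + (-1)²·0.1875 + 2·(2)·(-1)·0.0625 = 0.6875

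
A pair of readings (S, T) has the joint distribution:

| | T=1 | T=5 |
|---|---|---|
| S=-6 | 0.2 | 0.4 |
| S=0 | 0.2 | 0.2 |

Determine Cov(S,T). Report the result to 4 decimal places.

-0.9600

E[S] = -3.6,  E[T] = 3.4
E[ST] = -13.2
Cov(S,T) = E[ST] − E[S]E[T] = -13.2 − (-3.6)(3.4) = -0.96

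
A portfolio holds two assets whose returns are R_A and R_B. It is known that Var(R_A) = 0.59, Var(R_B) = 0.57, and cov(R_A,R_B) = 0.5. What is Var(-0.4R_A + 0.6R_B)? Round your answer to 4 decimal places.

Var(-0.4R_A + 0.6R_B) = (-0.4)²·Var(R_A) + (0.6)²·Var(R_B) + 2·(-0.4)·(0.6)·cov(R_A,R_B)
= 0.16·0.59 + 0.36·0.57 + -0.48·0.5 = 0.0596

0.0596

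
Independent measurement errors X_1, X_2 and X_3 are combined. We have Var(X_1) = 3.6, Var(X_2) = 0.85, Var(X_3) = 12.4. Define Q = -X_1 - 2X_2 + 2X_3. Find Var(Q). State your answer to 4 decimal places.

By independence, Var(Q) = (-1)²Var(X_1) + (-2)²Var(X_2) + (2)²Var(X_3)
= (-1)²·3.6 + (-2)²·0.85 + (2)²·12.4 = 56.6

56.6000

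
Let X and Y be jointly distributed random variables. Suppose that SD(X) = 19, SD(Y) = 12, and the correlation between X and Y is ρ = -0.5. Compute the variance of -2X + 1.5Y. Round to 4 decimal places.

2452.0000

Var(X) = (19)² = 361;  Var(Y) = (12)² = 144
Cov(X,Y) = ρ·SD(X)·SD(Y) = -0.5·19·12 = -114
Var(-2X + 1.5Y) = (-2)²·Var(X) + (1.5)²·Var(Y) + 2·(-2)·(1.5)·Cov(X,Y)
= 4·361 + 2.25·144 + -6·-114 = 2452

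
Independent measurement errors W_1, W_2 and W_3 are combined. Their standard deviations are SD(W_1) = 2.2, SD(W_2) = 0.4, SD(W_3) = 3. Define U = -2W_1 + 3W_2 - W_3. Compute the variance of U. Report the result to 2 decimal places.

Var(W_1) = 4.84, Var(W_2) = 0.16, Var(W_3) = 9
By independence, Var(U) = (-2)²Var(W_1) + (3)²Var(W_2) + (-1)²Var(W_3)
= (-2)²·4.84 + (3)²·0.16 + (-1)²·9 = 29.8

29.80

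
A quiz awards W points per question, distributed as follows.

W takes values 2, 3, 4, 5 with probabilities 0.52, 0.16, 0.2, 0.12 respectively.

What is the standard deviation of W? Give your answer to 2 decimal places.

1.09

E[W] = (2)(0.52) + (3)(0.16) + (4)(0.2) + (5)(0.12) = 2.92
E[W²] = (2)²(0.52) + (3)²(0.16) + (4)²(0.2) + (5)²(0.12) = 9.72
Var(W) = E[W²] − (E[W])² = 9.72 − (2.92)² = 1.1936
SD(W) = √1.1936 ≈ 1.09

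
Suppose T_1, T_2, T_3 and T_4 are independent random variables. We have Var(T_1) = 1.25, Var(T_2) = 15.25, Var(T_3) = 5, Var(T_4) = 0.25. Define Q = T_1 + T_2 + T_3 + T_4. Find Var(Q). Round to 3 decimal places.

By independence, Var(Q) = (1)²Var(T_1) + (1)²Var(T_2) + (1)²Var(T_3) + (1)²Var(T_4)
= (1)²·1.25 + (1)²·15.25 + (1)²·5 + (1)²·0.25 = 21.75

21.750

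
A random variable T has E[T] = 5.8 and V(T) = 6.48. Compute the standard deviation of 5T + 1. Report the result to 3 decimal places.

V(5T + 1) = (5)²·6.48 = 162
σ(5T + 1) = √162 ≈ 12.728

12.728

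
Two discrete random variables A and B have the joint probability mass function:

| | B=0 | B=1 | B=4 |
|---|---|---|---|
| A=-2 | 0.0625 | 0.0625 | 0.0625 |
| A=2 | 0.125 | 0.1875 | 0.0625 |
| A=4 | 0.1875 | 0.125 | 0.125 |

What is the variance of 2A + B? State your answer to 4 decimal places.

20.7344

E[A] = 2.125,  E[B] = 1.375,  E[AB] = 2.75
var(A) = 9.25 − (2.125)² = 4.734375;  var(B) = 4.375 − (1.375)² = 2.484375
Cov(A,B) = 2.75 − (2.125)(1.375) = -0.171875
var(2A + B) = (2)²·4.734375 + (1)²·2.484375 + 2·(2)·(1)·-0.171875 = 20.734375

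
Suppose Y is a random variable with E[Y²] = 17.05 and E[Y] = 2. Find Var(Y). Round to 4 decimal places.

Var(Y) = 17.05 − (2)² = 13.05

13.0500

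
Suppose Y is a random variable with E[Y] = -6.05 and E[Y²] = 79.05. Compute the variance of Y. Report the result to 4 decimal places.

Var(Y) = 79.05 − (-6.05)² = 42.4475

42.4475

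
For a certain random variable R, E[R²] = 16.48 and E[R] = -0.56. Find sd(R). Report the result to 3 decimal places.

Var(R) = 16.48 − (-0.56)² = 16.1664
sd(R) = √16.1664 ≈ 4.021

4.021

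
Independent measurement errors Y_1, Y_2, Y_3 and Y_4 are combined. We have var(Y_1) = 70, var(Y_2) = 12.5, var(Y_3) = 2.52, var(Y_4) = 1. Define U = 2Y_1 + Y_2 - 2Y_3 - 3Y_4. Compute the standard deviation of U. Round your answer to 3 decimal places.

17.652

By independence, var(U) = (2)²var(Y_1) + (1)²var(Y_2) + (-2)²var(Y_3) + (-3)²var(Y_4)
= (2)²·70 + (1)²·12.5 + (-2)²·2.52 + (-3)²·1 = 311.58
sd(U) = √311.58 ≈ 17.652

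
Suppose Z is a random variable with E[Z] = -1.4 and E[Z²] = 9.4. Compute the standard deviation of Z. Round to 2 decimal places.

Var(Z) = 9.4 − (-1.4)² = 7.44
SD(Z) = √7.44 ≈ 2.73

2.73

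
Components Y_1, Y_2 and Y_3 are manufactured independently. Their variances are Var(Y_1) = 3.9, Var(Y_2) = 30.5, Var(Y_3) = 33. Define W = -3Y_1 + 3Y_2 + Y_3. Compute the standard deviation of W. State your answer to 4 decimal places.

18.5095

By independence, Var(W) = (-3)²Var(Y_1) + (3)²Var(Y_2) + (1)²Var(Y_3)
= (-3)²·3.9 + (3)²·30.5 + (1)²·33 = 342.6
σ(W) = √342.6 ≈ 18.5095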